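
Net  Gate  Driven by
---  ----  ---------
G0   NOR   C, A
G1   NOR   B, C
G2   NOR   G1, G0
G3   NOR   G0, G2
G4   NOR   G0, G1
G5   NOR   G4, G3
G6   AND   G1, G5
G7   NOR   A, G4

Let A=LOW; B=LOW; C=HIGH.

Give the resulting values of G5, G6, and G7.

G5 = LOW  G6 = LOW  G7 = LOW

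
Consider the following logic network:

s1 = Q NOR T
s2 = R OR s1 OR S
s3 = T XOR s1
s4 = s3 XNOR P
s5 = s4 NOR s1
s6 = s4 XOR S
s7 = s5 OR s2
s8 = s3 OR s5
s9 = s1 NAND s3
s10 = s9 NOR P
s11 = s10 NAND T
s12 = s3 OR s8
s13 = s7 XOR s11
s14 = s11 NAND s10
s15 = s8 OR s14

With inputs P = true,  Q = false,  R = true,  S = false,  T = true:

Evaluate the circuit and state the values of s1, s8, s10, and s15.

s1 = false, s8 = true, s10 = false, s15 = true

s1 = Q NOR T = false NOR true = false
s3 = T XOR s1 = true XOR false = true
s4 = s3 XNOR P = true XNOR true = true
s5 = s4 NOR s1 = true NOR false = false
s8 = s3 OR s5 = true OR false = true
s9 = s1 NAND s3 = false NAND true = true
s10 = s9 NOR P = true NOR true = false
s11 = s10 NAND T = false NAND true = true
s14 = s11 NAND s10 = true NAND false = true
s15 = s8 OR s14 = true OR true = true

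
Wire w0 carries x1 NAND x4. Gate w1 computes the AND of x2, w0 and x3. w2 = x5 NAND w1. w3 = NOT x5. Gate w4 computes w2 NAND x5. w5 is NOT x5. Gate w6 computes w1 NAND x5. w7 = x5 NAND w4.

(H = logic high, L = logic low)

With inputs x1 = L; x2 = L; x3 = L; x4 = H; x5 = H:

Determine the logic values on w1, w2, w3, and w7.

w0 = x1 NAND x4 = L NAND H = H
w1 = x2 AND w0 AND x3 = L AND H AND L = L
w2 = x5 NAND w1 = H NAND L = H
w3 = NOT x5 = NOT H = L
w4 = w2 NAND x5 = H NAND H = L
w7 = x5 NAND w4 = H NAND L = H

w1 = L; w2 = H; w3 = L; w7 = H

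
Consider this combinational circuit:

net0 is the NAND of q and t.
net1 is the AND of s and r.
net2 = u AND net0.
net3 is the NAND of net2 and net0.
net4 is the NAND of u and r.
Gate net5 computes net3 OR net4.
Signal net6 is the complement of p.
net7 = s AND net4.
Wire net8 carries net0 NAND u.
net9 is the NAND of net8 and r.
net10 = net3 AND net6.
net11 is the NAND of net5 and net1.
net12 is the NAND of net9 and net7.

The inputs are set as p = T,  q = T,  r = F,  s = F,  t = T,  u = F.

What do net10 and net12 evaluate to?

net10 = F, net12 = T

net0 = q NAND t = T NAND T = F
net2 = u AND net0 = F AND F = F
net3 = net2 NAND net0 = F NAND F = T
net4 = u NAND r = F NAND F = T
net6 = NOT p = NOT T = F
net7 = s AND net4 = F AND T = F
net8 = net0 NAND u = F NAND F = T
net9 = net8 NAND r = T NAND F = T
net10 = net3 AND net6 = T AND F = F
net12 = net9 NAND net7 = T NAND F = T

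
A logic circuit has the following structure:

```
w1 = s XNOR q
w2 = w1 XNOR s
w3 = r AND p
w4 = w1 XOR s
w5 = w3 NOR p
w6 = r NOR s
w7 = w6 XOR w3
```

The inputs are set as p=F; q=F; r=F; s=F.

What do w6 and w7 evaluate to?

w3 = r AND p = F AND F = F
w6 = r NOR s = F NOR F = T
w7 = w6 XOR w3 = T XOR F = T

w6 = T, w7 = T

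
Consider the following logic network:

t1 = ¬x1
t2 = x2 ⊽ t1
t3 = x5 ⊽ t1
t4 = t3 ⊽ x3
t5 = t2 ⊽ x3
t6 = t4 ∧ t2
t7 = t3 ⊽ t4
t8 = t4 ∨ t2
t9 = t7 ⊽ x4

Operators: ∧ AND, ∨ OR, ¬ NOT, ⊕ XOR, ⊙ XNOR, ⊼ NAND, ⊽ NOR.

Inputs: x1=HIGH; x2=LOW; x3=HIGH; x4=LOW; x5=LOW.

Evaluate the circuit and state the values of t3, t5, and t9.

t3 = HIGH; t5 = LOW; t9 = HIGH

t1 = NOT x1 = NOT HIGH = LOW
t2 = x2 NOR t1 = LOW NOR LOW = HIGH
t3 = x5 NOR t1 = LOW NOR LOW = HIGH
t4 = t3 NOR x3 = HIGH NOR HIGH = LOW
t5 = t2 NOR x3 = HIGH NOR HIGH = LOW
t7 = t3 NOR t4 = HIGH NOR LOW = LOW
t9 = t7 NOR x4 = LOW NOR LOW = HIGH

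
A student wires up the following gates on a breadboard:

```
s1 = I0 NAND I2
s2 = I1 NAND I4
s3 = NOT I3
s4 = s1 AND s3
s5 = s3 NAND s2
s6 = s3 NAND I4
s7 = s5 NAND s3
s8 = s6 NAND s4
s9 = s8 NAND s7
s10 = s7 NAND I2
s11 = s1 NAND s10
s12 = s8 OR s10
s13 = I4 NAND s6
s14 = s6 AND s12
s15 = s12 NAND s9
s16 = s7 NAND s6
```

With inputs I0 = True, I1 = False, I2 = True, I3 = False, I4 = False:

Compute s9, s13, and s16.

s1 = I0 NAND I2 = True NAND True = False
s2 = I1 NAND I4 = False NAND False = True
s3 = NOT I3 = NOT False = True
s4 = s1 AND s3 = False AND True = False
s5 = s3 NAND s2 = True NAND True = False
s6 = s3 NAND I4 = True NAND False = True
s7 = s5 NAND s3 = False NAND True = True
s8 = s6 NAND s4 = True NAND False = True
s9 = s8 NAND s7 = True NAND True = False
s13 = I4 NAND s6 = False NAND True = True
s16 = s7 NAND s6 = True NAND True = False

s9 = False, s13 = True, s16 = False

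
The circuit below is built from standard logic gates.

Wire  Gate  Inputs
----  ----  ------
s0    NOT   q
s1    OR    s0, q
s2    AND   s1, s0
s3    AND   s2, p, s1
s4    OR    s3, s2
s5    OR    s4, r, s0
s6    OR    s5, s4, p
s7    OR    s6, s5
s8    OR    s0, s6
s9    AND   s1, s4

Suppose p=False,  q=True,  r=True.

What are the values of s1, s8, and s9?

s1 = True  s8 = True  s9 = False

s0 = NOT q = NOT True = False
s1 = s0 OR q = False OR True = True
s2 = s1 AND s0 = True AND False = False
s3 = s2 AND p AND s1 = False AND False AND True = False
s4 = s3 OR s2 = False OR False = False
s5 = s4 OR r OR s0 = False OR True OR False = True
s6 = s5 OR s4 OR p = True OR False OR False = True
s8 = s0 OR s6 = False OR True = True
s9 = s1 AND s4 = True AND False = False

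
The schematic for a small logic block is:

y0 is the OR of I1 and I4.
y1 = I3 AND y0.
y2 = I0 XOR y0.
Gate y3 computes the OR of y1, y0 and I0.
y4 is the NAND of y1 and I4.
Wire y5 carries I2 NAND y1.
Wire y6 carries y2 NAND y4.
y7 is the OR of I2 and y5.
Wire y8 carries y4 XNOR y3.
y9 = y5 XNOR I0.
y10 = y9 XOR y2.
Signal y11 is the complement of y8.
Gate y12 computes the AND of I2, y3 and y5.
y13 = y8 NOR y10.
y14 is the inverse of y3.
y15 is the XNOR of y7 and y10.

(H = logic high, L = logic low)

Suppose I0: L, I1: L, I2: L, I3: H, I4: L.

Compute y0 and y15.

y0 = L; y15 = L

y0 = I1 OR I4 = L OR L = L
y1 = I3 AND y0 = H AND L = L
y2 = I0 XOR y0 = L XOR L = L
y5 = I2 NAND y1 = L NAND L = H
y7 = I2 OR y5 = L OR H = H
y9 = y5 XNOR I0 = H XNOR L = L
y10 = y9 XOR y2 = L XOR L = L
y15 = y7 XNOR y10 = H XNOR L = L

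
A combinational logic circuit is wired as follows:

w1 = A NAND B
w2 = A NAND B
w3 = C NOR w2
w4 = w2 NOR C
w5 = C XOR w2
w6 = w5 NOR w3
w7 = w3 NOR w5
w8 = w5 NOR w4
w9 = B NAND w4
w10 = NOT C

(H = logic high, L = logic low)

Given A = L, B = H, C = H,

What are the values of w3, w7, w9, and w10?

w2 = A NAND B = L NAND H = H
w3 = C NOR w2 = H NOR H = L
w4 = w2 NOR C = H NOR H = L
w5 = C XOR w2 = H XOR H = L
w7 = w3 NOR w5 = L NOR L = H
w9 = B NAND w4 = H NAND L = H
w10 = NOT C = NOT H = L

w3 = L, w7 = H, w9 = H, w10 = L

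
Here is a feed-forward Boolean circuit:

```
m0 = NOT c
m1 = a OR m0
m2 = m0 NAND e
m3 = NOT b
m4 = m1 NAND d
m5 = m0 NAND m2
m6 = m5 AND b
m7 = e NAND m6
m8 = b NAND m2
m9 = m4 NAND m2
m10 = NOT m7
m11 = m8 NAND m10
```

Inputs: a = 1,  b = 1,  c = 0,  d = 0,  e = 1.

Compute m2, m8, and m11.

m2 = 0  m8 = 1  m11 = 0

m0 = NOT c = NOT 0 = 1
m2 = m0 NAND e = 1 NAND 1 = 0
m5 = m0 NAND m2 = 1 NAND 0 = 1
m6 = m5 AND b = 1 AND 1 = 1
m7 = e NAND m6 = 1 NAND 1 = 0
m8 = b NAND m2 = 1 NAND 0 = 1
m10 = NOT m7 = NOT 0 = 1
m11 = m8 NAND m10 = 1 NAND 1 = 0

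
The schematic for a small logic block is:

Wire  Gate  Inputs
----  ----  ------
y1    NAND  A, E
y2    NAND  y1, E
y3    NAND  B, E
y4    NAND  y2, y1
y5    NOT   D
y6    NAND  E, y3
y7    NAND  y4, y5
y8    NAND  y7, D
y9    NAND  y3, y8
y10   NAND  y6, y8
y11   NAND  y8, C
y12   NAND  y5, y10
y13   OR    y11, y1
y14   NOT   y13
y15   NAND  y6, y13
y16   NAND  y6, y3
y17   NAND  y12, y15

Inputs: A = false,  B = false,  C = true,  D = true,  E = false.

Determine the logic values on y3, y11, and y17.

y3 = true; y11 = true; y17 = true

y1 = A NAND E = false NAND false = true
y2 = y1 NAND E = true NAND false = true
y3 = B NAND E = false NAND false = true
y4 = y2 NAND y1 = true NAND true = false
y5 = NOT D = NOT true = false
y6 = E NAND y3 = false NAND true = true
y7 = y4 NAND y5 = false NAND false = true
y8 = y7 NAND D = true NAND true = false
y10 = y6 NAND y8 = true NAND false = true
y11 = y8 NAND C = false NAND true = true
y12 = y5 NAND y10 = false NAND true = true
y13 = y11 OR y1 = true OR true = true
y15 = y6 NAND y13 = true NAND true = false
y17 = y12 NAND y15 = true NAND false = true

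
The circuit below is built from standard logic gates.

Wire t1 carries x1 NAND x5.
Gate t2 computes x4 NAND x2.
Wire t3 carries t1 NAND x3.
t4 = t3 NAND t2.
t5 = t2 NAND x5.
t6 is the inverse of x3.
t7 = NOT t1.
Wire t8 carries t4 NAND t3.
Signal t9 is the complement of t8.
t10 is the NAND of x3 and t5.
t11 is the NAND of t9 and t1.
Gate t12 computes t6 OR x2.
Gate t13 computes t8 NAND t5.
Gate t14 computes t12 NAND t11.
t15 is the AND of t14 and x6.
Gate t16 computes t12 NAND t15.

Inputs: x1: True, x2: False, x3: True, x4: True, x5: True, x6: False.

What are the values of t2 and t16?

t2 = True  t16 = True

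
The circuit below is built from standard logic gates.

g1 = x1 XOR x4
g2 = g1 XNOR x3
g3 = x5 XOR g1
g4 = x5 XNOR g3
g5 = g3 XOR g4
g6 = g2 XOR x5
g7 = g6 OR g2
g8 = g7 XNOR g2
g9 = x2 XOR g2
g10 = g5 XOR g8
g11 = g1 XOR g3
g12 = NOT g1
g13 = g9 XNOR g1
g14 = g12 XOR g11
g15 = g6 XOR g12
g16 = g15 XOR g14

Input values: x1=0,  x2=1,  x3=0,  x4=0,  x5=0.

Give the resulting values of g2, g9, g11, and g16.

g2 = 1, g9 = 0, g11 = 0, g16 = 1

g1 = x1 XOR x4 = 0 XOR 0 = 0
g2 = g1 XNOR x3 = 0 XNOR 0 = 1
g3 = x5 XOR g1 = 0 XOR 0 = 0
g6 = g2 XOR x5 = 1 XOR 0 = 1
g9 = x2 XOR g2 = 1 XOR 1 = 0
g11 = g1 XOR g3 = 0 XOR 0 = 0
g12 = NOT g1 = NOT 0 = 1
g14 = g12 XOR g11 = 1 XOR 0 = 1
g15 = g6 XOR g12 = 1 XOR 1 = 0
g16 = g15 XOR g14 = 0 XOR 1 = 1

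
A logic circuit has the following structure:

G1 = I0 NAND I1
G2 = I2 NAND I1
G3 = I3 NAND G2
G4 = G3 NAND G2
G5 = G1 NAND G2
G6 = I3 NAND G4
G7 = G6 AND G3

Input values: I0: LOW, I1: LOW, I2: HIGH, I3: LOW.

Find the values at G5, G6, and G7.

G5 = LOW  G6 = HIGH  G7 = HIGH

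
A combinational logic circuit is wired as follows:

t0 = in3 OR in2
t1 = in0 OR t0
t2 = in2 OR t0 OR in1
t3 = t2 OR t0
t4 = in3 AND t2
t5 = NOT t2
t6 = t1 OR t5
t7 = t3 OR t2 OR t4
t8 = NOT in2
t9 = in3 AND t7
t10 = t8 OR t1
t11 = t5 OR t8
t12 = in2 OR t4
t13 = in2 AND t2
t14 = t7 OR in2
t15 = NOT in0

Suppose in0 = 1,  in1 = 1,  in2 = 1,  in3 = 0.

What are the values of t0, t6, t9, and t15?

t0 = in3 OR in2 = 0 OR 1 = 1
t1 = in0 OR t0 = 1 OR 1 = 1
t2 = in2 OR t0 OR in1 = 1 OR 1 OR 1 = 1
t3 = t2 OR t0 = 1 OR 1 = 1
t4 = in3 AND t2 = 0 AND 1 = 0
t5 = NOT t2 = NOT 1 = 0
t6 = t1 OR t5 = 1 OR 0 = 1
t7 = t3 OR t2 OR t4 = 1 OR 1 OR 0 = 1
t9 = in3 AND t7 = 0 AND 1 = 0
t15 = NOT in0 = NOT 1 = 0

t0 = 1  t6 = 1  t9 = 0  t15 = 0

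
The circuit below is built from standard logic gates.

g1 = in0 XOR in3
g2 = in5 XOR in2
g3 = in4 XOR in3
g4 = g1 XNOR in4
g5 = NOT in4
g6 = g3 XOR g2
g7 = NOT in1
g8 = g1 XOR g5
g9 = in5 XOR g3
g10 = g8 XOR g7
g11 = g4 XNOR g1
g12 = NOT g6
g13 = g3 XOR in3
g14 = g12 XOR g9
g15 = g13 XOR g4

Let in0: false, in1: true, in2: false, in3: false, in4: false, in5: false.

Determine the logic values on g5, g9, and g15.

g1 = in0 XOR in3 = false XOR false = false
g3 = in4 XOR in3 = false XOR false = false
g4 = g1 XNOR in4 = false XNOR false = true
g5 = NOT in4 = NOT false = true
g9 = in5 XOR g3 = false XOR false = false
g13 = g3 XOR in3 = false XOR false = false
g15 = g13 XOR g4 = false XOR true = true

g5 = true, g9 = false, g15 = true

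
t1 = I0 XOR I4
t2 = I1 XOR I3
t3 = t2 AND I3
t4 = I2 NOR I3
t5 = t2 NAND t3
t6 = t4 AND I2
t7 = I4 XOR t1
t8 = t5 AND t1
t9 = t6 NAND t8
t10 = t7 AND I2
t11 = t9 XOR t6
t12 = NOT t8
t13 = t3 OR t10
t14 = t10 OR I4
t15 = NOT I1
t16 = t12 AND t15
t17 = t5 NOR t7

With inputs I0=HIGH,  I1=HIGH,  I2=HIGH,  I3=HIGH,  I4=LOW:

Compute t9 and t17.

t9 = HIGH; t17 = LOW

t1 = I0 XOR I4 = HIGH XOR LOW = HIGH
t2 = I1 XOR I3 = HIGH XOR HIGH = LOW
t3 = t2 AND I3 = LOW AND HIGH = LOW
t4 = I2 NOR I3 = HIGH NOR HIGH = LOW
t5 = t2 NAND t3 = LOW NAND LOW = HIGH
t6 = t4 AND I2 = LOW AND HIGH = LOW
t7 = I4 XOR t1 = LOW XOR HIGH = HIGH
t8 = t5 AND t1 = HIGH AND HIGH = HIGH
t9 = t6 NAND t8 = LOW NAND HIGH = HIGH
t17 = t5 NOR t7 = HIGH NOR HIGH = LOW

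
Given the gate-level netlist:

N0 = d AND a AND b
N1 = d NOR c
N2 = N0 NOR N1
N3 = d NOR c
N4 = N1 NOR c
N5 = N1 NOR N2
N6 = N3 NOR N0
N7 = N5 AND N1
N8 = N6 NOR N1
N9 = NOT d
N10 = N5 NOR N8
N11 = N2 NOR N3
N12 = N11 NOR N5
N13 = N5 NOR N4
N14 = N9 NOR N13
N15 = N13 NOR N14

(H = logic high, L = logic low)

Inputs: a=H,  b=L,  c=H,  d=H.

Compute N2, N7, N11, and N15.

N2 = H, N7 = L, N11 = L, N15 = L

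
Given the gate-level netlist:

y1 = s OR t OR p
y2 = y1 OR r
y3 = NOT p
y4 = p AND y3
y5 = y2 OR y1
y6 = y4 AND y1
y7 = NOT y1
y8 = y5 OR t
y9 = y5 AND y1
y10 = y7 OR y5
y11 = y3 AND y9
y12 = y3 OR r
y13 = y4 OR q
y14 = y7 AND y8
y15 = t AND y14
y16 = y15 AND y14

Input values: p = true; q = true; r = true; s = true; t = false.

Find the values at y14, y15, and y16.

y14 = false, y15 = false, y16 = false

y1 = s OR t OR p = true OR false OR true = true
y2 = y1 OR r = true OR true = true
y5 = y2 OR y1 = true OR true = true
y7 = NOT y1 = NOT true = false
y8 = y5 OR t = true OR false = true
y14 = y7 AND y8 = false AND true = false
y15 = t AND y14 = false AND false = false
y16 = y15 AND y14 = false AND false = false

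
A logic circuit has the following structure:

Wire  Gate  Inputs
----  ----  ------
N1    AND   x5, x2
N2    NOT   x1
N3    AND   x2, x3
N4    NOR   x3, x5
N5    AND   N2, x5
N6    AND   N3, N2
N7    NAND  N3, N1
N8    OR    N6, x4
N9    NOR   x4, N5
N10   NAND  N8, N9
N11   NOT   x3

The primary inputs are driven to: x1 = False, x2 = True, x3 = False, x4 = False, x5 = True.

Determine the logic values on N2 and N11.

N2 = True; N11 = True

N2 = NOT x1 = NOT False = True
N11 = NOT x3 = NOT False = True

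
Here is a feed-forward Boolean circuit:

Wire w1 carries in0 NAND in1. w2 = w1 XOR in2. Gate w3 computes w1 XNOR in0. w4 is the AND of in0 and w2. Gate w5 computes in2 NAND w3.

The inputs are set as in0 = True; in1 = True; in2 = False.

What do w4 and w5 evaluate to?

w4 = False, w5 = True

w1 = in0 NAND in1 = True NAND True = False
w2 = w1 XOR in2 = False XOR False = False
w3 = w1 XNOR in0 = False XNOR True = False
w4 = in0 AND w2 = True AND False = False
w5 = in2 NAND w3 = False NAND False = True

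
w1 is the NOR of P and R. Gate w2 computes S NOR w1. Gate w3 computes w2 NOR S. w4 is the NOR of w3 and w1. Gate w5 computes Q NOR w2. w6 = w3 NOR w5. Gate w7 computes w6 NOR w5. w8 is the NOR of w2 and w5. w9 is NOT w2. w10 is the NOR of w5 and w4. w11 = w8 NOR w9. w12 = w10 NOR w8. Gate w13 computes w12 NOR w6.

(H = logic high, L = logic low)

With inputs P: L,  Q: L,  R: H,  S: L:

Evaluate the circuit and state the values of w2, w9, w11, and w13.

w2 = H  w9 = L  w11 = H  w13 = L

w1 = P NOR R = L NOR H = L
w2 = S NOR w1 = L NOR L = H
w3 = w2 NOR S = H NOR L = L
w4 = w3 NOR w1 = L NOR L = H
w5 = Q NOR w2 = L NOR H = L
w6 = w3 NOR w5 = L NOR L = H
w8 = w2 NOR w5 = H NOR L = L
w9 = NOT w2 = NOT H = L
w10 = w5 NOR w4 = L NOR H = L
w11 = w8 NOR w9 = L NOR L = H
w12 = w10 NOR w8 = L NOR L = H
w13 = w12 NOR w6 = H NOR H = L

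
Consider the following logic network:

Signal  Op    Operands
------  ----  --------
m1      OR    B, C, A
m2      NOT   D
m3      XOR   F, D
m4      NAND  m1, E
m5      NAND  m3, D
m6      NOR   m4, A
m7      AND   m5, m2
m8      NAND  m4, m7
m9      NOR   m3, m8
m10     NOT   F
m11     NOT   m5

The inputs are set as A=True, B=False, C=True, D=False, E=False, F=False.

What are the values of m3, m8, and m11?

m1 = B OR C OR A = False OR True OR True = True
m2 = NOT D = NOT False = True
m3 = F XOR D = False XOR False = False
m4 = m1 NAND E = True NAND False = True
m5 = m3 NAND D = False NAND False = True
m7 = m5 AND m2 = True AND True = True
m8 = m4 NAND m7 = True NAND True = False
m11 = NOT m5 = NOT True = False

m3 = False, m8 = False, m11 = False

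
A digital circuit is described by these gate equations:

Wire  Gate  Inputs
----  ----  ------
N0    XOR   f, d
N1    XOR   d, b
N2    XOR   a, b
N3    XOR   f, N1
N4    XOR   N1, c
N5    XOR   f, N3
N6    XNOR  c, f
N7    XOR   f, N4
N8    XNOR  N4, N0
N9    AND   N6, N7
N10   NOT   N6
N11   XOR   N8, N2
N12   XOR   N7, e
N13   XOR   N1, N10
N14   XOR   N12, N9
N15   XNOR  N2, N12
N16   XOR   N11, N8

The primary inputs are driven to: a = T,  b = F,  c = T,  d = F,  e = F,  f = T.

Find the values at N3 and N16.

N0 = f XOR d = T XOR F = T
N1 = d XOR b = F XOR F = F
N2 = a XOR b = T XOR F = T
N3 = f XOR N1 = T XOR F = T
N4 = N1 XOR c = F XOR T = T
N8 = N4 XNOR N0 = T XNOR T = T
N11 = N8 XOR N2 = T XOR T = F
N16 = N11 XOR N8 = F XOR T = T

N3 = T, N16 = T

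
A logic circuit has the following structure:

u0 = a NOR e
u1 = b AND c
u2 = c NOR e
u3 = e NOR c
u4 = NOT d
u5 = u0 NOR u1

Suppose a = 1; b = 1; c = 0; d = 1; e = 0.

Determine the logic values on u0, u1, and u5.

u0 = a NOR e = 1 NOR 0 = 0
u1 = b AND c = 1 AND 0 = 0
u5 = u0 NOR u1 = 0 NOR 0 = 1

u0 = 0, u1 = 0, u5 = 1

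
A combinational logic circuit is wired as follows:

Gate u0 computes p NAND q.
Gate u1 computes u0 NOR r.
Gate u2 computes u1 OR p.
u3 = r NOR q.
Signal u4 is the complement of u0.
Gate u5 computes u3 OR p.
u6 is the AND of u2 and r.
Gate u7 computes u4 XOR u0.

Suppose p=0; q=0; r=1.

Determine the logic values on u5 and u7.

u0 = p NAND q = 0 NAND 0 = 1
u3 = r NOR q = 1 NOR 0 = 0
u4 = NOT u0 = NOT 1 = 0
u5 = u3 OR p = 0 OR 0 = 0
u7 = u4 XOR u0 = 0 XOR 1 = 1

u5 = 0, u7 = 1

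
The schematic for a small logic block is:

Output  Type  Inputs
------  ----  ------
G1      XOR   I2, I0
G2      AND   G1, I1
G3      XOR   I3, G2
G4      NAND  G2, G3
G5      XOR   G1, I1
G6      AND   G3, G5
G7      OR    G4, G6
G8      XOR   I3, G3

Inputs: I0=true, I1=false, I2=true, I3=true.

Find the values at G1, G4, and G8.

G1 = false  G4 = true  G8 = false

G1 = I2 XOR I0 = true XOR true = false
G2 = G1 AND I1 = false AND false = false
G3 = I3 XOR G2 = true XOR false = true
G4 = G2 NAND G3 = false NAND true = true
G8 = I3 XOR G3 = true XOR true = false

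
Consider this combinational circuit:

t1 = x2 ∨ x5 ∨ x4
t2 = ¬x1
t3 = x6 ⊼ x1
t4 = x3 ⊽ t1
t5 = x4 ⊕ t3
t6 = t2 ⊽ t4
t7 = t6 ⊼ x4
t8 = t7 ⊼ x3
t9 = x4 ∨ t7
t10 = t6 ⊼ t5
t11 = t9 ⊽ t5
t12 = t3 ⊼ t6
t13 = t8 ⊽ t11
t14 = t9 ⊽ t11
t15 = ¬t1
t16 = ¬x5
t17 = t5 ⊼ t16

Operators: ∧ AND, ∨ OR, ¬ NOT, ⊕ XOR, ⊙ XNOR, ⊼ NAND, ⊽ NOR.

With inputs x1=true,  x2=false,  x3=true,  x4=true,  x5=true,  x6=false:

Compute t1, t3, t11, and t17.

t1 = true, t3 = true, t11 = false, t17 = true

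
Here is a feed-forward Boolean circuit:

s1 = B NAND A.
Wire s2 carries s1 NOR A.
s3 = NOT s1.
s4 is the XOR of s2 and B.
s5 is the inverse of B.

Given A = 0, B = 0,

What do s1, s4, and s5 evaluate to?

s1 = B NAND A = 0 NAND 0 = 1
s2 = s1 NOR A = 1 NOR 0 = 0
s4 = s2 XOR B = 0 XOR 0 = 0
s5 = NOT B = NOT 0 = 1

s1 = 1  s4 = 0  s5 = 1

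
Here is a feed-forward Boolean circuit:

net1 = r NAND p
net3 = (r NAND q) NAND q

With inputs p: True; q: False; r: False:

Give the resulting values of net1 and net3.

net1 = True  net3 = True

net1 = False NAND True = True
net3 = (False NAND False) NAND False = True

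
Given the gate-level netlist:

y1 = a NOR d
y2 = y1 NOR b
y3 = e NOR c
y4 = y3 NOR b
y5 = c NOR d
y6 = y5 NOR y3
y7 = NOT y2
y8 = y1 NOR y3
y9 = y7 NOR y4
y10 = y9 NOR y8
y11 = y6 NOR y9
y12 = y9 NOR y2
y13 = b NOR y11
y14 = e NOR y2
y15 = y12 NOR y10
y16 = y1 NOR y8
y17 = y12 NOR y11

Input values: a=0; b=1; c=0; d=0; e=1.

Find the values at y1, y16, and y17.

y1 = 1, y16 = 0, y17 = 0

y1 = a NOR d = 0 NOR 0 = 1
y2 = y1 NOR b = 1 NOR 1 = 0
y3 = e NOR c = 1 NOR 0 = 0
y4 = y3 NOR b = 0 NOR 1 = 0
y5 = c NOR d = 0 NOR 0 = 1
y6 = y5 NOR y3 = 1 NOR 0 = 0
y7 = NOT y2 = NOT 0 = 1
y8 = y1 NOR y3 = 1 NOR 0 = 0
y9 = y7 NOR y4 = 1 NOR 0 = 0
y11 = y6 NOR y9 = 0 NOR 0 = 1
y12 = y9 NOR y2 = 0 NOR 0 = 1
y16 = y1 NOR y8 = 1 NOR 0 = 0
y17 = y12 NOR y11 = 1 NOR 1 = 0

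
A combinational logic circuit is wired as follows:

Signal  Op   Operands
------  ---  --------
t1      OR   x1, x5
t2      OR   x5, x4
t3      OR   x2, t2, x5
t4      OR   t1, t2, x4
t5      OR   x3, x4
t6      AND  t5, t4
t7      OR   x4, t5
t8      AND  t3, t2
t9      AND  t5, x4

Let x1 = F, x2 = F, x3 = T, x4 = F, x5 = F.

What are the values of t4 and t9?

t1 = x1 OR x5 = F OR F = F
t2 = x5 OR x4 = F OR F = F
t4 = t1 OR t2 OR x4 = F OR F OR F = F
t5 = x3 OR x4 = T OR F = T
t9 = t5 AND x4 = T AND F = F

t4 = F; t9 = F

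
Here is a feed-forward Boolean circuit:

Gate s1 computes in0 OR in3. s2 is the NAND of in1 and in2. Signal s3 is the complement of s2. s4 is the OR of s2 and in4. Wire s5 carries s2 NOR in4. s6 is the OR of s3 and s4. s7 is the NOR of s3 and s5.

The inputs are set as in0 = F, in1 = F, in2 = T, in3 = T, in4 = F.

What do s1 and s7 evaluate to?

s1 = T; s7 = T

s1 = in0 OR in3 = F OR T = T
s2 = in1 NAND in2 = F NAND T = T
s3 = NOT s2 = NOT T = F
s5 = s2 NOR in4 = T NOR F = F
s7 = s3 NOR s5 = F NOR F = T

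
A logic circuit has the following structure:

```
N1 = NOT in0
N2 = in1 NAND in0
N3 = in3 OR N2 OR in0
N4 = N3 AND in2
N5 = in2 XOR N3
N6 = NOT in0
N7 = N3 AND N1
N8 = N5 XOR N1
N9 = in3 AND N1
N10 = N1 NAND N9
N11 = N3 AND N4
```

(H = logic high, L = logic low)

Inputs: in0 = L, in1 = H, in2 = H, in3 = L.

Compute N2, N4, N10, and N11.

N2 = H; N4 = H; N10 = H; N11 = H

N1 = NOT in0 = NOT L = H
N2 = in1 NAND in0 = H NAND L = H
N3 = in3 OR N2 OR in0 = L OR H OR L = H
N4 = N3 AND in2 = H AND H = H
N9 = in3 AND N1 = L AND H = L
N10 = N1 NAND N9 = H NAND L = H
N11 = N3 AND N4 = H AND H = H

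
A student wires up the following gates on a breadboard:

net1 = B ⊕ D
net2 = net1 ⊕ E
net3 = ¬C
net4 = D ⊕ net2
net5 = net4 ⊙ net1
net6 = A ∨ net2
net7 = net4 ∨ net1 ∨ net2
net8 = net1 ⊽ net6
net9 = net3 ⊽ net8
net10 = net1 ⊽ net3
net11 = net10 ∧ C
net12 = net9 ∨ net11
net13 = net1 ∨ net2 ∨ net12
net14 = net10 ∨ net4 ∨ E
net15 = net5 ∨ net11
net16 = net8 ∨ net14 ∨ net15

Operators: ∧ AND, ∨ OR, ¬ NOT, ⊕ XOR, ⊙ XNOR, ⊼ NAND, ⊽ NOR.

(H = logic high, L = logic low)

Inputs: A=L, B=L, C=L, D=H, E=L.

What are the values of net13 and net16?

net1 = B XOR D = L XOR H = H
net2 = net1 XOR E = H XOR L = H
net3 = NOT C = NOT L = H
net4 = D XOR net2 = H XOR H = L
net5 = net4 XNOR net1 = L XNOR H = L
net6 = A OR net2 = L OR H = H
net8 = net1 NOR net6 = H NOR H = L
net9 = net3 NOR net8 = H NOR L = L
net10 = net1 NOR net3 = H NOR H = L
net11 = net10 AND C = L AND L = L
net12 = net9 OR net11 = L OR L = L
net13 = net1 OR net2 OR net12 = H OR H OR L = H
net14 = net10 OR net4 OR E = L OR L OR L = L
net15 = net5 OR net11 = L OR L = L
net16 = net8 OR net14 OR net15 = L OR L OR L = L

net13 = H  net16 = L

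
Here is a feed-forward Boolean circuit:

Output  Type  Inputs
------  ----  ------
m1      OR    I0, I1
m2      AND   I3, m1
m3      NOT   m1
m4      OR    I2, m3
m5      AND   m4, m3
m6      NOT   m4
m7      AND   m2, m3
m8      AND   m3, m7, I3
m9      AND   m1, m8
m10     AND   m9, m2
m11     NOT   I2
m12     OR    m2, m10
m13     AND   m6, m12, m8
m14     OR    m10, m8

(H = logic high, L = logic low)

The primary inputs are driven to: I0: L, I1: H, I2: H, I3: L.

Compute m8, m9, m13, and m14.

m8 = L; m9 = L; m13 = L; m14 = L

m1 = I0 OR I1 = L OR H = H
m2 = I3 AND m1 = L AND H = L
m3 = NOT m1 = NOT H = L
m4 = I2 OR m3 = H OR L = H
m6 = NOT m4 = NOT H = L
m7 = m2 AND m3 = L AND L = L
m8 = m3 AND m7 AND I3 = L AND L AND L = L
m9 = m1 AND m8 = H AND L = L
m10 = m9 AND m2 = L AND L = L
m12 = m2 OR m10 = L OR L = L
m13 = m6 AND m12 AND m8 = L AND L AND L = L
m14 = m10 OR m8 = L OR L = L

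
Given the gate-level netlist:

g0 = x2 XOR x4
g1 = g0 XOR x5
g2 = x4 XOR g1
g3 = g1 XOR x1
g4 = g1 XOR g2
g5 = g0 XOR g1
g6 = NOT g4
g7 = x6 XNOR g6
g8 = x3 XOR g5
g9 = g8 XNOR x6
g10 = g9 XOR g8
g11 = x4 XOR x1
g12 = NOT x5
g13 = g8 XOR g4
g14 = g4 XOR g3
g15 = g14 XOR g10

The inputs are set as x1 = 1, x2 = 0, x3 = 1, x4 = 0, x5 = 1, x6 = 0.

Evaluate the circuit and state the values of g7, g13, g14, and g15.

g0 = x2 XOR x4 = 0 XOR 0 = 0
g1 = g0 XOR x5 = 0 XOR 1 = 1
g2 = x4 XOR g1 = 0 XOR 1 = 1
g3 = g1 XOR x1 = 1 XOR 1 = 0
g4 = g1 XOR g2 = 1 XOR 1 = 0
g5 = g0 XOR g1 = 0 XOR 1 = 1
g6 = NOT g4 = NOT 0 = 1
g7 = x6 XNOR g6 = 0 XNOR 1 = 0
g8 = x3 XOR g5 = 1 XOR 1 = 0
g9 = g8 XNOR x6 = 0 XNOR 0 = 1
g10 = g9 XOR g8 = 1 XOR 0 = 1
g13 = g8 XOR g4 = 0 XOR 0 = 0
g14 = g4 XOR g3 = 0 XOR 0 = 0
g15 = g14 XOR g10 = 0 XOR 1 = 1

g7 = 0; g13 = 0; g14 = 0; g15 = 1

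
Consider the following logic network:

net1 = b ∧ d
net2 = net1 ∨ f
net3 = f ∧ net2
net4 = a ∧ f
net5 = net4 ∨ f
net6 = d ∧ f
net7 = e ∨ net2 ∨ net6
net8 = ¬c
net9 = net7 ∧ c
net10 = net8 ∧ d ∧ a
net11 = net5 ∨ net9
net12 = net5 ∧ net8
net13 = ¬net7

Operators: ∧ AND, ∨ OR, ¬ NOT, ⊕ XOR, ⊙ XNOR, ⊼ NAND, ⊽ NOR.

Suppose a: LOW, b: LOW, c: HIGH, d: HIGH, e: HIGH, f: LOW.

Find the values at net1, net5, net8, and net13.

net1 = b AND d = LOW AND HIGH = LOW
net2 = net1 OR f = LOW OR LOW = LOW
net4 = a AND f = LOW AND LOW = LOW
net5 = net4 OR f = LOW OR LOW = LOW
net6 = d AND f = HIGH AND LOW = LOW
net7 = e OR net2 OR net6 = HIGH OR LOW OR LOW = HIGH
net8 = NOT c = NOT HIGH = LOW
net13 = NOT net7 = NOT HIGH = LOW

net1 = LOW, net5 = LOW, net8 = LOW, net13 = LOW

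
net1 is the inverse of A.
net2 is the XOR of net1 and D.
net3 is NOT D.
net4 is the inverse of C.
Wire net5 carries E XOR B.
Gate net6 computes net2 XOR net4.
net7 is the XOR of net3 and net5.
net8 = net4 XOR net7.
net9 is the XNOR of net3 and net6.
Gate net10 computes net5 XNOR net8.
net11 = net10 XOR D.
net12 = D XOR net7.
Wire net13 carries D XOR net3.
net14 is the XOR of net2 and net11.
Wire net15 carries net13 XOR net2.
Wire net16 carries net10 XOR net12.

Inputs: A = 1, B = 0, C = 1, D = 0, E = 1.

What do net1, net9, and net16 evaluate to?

net1 = 0, net9 = 0, net16 = 0

net1 = NOT A = NOT 1 = 0
net2 = net1 XOR D = 0 XOR 0 = 0
net3 = NOT D = NOT 0 = 1
net4 = NOT C = NOT 1 = 0
net5 = E XOR B = 1 XOR 0 = 1
net6 = net2 XOR net4 = 0 XOR 0 = 0
net7 = net3 XOR net5 = 1 XOR 1 = 0
net8 = net4 XOR net7 = 0 XOR 0 = 0
net9 = net3 XNOR net6 = 1 XNOR 0 = 0
net10 = net5 XNOR net8 = 1 XNOR 0 = 0
net12 = D XOR net7 = 0 XOR 0 = 0
net16 = net10 XOR net12 = 0 XOR 0 = 0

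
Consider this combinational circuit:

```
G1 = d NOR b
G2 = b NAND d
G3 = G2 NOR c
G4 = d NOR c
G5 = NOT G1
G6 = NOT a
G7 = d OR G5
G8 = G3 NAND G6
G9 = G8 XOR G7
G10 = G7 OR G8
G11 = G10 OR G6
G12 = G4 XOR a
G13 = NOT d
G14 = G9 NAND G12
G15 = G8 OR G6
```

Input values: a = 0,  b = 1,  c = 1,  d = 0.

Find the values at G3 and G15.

G2 = b NAND d = 1 NAND 0 = 1
G3 = G2 NOR c = 1 NOR 1 = 0
G6 = NOT a = NOT 0 = 1
G8 = G3 NAND G6 = 0 NAND 1 = 1
G15 = G8 OR G6 = 1 OR 1 = 1

G3 = 0  G15 = 1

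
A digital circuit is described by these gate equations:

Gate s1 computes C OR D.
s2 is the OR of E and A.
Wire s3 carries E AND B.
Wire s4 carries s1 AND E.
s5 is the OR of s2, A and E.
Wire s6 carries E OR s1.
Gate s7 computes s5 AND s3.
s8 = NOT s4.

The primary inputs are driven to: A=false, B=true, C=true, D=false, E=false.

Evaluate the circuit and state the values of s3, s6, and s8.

s1 = C OR D = true OR false = true
s3 = E AND B = false AND true = false
s4 = s1 AND E = true AND false = false
s6 = E OR s1 = false OR true = true
s8 = NOT s4 = NOT false = true

s3 = false, s6 = true, s8 = true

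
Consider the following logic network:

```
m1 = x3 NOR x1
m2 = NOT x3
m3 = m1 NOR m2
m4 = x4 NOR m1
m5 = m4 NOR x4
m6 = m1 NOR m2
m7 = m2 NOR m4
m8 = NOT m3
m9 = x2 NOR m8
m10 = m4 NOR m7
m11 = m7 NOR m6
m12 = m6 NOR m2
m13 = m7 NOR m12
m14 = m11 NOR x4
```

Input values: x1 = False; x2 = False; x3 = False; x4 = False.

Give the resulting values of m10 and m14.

m1 = x3 NOR x1 = False NOR False = True
m2 = NOT x3 = NOT False = True
m4 = x4 NOR m1 = False NOR True = False
m6 = m1 NOR m2 = True NOR True = False
m7 = m2 NOR m4 = True NOR False = False
m10 = m4 NOR m7 = False NOR False = True
m11 = m7 NOR m6 = False NOR False = True
m14 = m11 NOR x4 = True NOR False = False

m10 = True; m14 = False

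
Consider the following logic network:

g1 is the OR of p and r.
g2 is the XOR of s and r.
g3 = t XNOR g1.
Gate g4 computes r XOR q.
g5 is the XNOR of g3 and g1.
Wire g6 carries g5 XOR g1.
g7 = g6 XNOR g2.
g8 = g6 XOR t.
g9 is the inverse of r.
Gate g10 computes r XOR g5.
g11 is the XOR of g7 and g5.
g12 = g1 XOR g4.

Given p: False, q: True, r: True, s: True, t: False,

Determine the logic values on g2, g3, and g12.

g2 = False; g3 = False; g12 = True

g1 = p OR r = False OR True = True
g2 = s XOR r = True XOR True = False
g3 = t XNOR g1 = False XNOR True = False
g4 = r XOR q = True XOR True = False
g12 = g1 XOR g4 = True XOR False = True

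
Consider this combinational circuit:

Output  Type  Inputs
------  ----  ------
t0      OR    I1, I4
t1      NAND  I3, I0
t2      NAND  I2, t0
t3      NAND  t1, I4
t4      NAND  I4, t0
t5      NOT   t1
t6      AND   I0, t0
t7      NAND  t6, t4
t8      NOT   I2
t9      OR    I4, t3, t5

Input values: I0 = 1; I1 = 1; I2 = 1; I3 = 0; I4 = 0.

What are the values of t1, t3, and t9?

t1 = 1; t3 = 1; t9 = 1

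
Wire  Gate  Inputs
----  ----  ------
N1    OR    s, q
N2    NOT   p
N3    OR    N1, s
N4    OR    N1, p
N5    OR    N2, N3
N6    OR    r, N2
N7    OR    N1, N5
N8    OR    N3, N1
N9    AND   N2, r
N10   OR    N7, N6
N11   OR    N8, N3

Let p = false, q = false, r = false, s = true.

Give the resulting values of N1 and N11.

N1 = s OR q = true OR false = true
N3 = N1 OR s = true OR true = true
N8 = N3 OR N1 = true OR true = true
N11 = N8 OR N3 = true OR true = true

N1 = true, N11 = true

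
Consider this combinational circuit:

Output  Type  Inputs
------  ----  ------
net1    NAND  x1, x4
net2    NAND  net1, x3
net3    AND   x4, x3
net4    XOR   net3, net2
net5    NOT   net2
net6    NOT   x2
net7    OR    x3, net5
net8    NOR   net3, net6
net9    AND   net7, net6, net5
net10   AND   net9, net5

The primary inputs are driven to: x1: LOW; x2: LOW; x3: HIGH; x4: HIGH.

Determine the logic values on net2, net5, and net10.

net1 = x1 NAND x4 = LOW NAND HIGH = HIGH
net2 = net1 NAND x3 = HIGH NAND HIGH = LOW
net5 = NOT net2 = NOT LOW = HIGH
net6 = NOT x2 = NOT LOW = HIGH
net7 = x3 OR net5 = HIGH OR HIGH = HIGH
net9 = net7 AND net6 AND net5 = HIGH AND HIGH AND HIGH = HIGH
net10 = net9 AND net5 = HIGH AND HIGH = HIGH

net2 = LOW  net5 = HIGH  net10 = HIGH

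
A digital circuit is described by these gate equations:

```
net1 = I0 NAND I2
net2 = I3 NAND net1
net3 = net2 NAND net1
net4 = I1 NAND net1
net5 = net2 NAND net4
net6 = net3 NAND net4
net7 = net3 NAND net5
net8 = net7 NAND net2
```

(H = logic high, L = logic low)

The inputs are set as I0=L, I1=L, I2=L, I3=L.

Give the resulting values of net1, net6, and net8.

net1 = H, net6 = H, net8 = L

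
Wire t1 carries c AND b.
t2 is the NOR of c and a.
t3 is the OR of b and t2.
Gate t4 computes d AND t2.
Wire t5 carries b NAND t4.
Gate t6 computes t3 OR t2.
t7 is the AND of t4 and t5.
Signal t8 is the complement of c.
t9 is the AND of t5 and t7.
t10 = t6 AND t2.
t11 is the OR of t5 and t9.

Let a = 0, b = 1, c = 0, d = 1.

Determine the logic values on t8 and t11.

t8 = 1, t11 = 0

t2 = c NOR a = 0 NOR 0 = 1
t4 = d AND t2 = 1 AND 1 = 1
t5 = b NAND t4 = 1 NAND 1 = 0
t7 = t4 AND t5 = 1 AND 0 = 0
t8 = NOT c = NOT 0 = 1
t9 = t5 AND t7 = 0 AND 0 = 0
t11 = t5 OR t9 = 0 OR 0 = 0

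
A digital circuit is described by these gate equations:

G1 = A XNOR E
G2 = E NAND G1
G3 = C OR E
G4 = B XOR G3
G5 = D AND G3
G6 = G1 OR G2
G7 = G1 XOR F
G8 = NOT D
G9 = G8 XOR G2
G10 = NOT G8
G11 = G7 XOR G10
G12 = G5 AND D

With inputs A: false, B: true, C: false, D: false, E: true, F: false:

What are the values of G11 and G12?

G11 = false  G12 = false

G1 = A XNOR E = false XNOR true = false
G3 = C OR E = false OR true = true
G5 = D AND G3 = false AND true = false
G7 = G1 XOR F = false XOR false = false
G8 = NOT D = NOT false = true
G10 = NOT G8 = NOT true = false
G11 = G7 XOR G10 = false XOR false = false
G12 = G5 AND D = false AND false = false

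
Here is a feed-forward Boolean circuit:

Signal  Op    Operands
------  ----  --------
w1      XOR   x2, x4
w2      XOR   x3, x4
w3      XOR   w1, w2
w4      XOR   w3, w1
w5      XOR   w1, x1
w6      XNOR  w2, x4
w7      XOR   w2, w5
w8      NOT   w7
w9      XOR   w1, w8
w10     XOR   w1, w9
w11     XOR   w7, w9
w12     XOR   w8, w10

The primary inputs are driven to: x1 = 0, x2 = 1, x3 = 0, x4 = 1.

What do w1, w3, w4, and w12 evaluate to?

w1 = 0, w3 = 1, w4 = 1, w12 = 0

w1 = x2 XOR x4 = 1 XOR 1 = 0
w2 = x3 XOR x4 = 0 XOR 1 = 1
w3 = w1 XOR w2 = 0 XOR 1 = 1
w4 = w3 XOR w1 = 1 XOR 0 = 1
w5 = w1 XOR x1 = 0 XOR 0 = 0
w7 = w2 XOR w5 = 1 XOR 0 = 1
w8 = NOT w7 = NOT 1 = 0
w9 = w1 XOR w8 = 0 XOR 0 = 0
w10 = w1 XOR w9 = 0 XOR 0 = 0
w12 = w8 XOR w10 = 0 XOR 0 = 0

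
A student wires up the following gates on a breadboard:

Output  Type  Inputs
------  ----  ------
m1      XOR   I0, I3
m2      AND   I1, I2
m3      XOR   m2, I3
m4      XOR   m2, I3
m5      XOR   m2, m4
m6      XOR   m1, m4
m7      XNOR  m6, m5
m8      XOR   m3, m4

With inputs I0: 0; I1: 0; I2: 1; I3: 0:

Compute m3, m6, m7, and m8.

m3 = 0, m6 = 0, m7 = 1, m8 = 0

m1 = I0 XOR I3 = 0 XOR 0 = 0
m2 = I1 AND I2 = 0 AND 1 = 0
m3 = m2 XOR I3 = 0 XOR 0 = 0
m4 = m2 XOR I3 = 0 XOR 0 = 0
m5 = m2 XOR m4 = 0 XOR 0 = 0
m6 = m1 XOR m4 = 0 XOR 0 = 0
m7 = m6 XNOR m5 = 0 XNOR 0 = 1
m8 = m3 XOR m4 = 0 XOR 0 = 0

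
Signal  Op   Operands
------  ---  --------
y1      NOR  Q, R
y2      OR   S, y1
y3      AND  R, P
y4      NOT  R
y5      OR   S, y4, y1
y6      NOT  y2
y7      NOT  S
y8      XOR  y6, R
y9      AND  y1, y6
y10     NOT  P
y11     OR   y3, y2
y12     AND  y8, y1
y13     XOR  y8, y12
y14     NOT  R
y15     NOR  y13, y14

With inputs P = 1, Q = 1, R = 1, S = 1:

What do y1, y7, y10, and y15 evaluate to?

y1 = Q NOR R = 1 NOR 1 = 0
y2 = S OR y1 = 1 OR 0 = 1
y6 = NOT y2 = NOT 1 = 0
y7 = NOT S = NOT 1 = 0
y8 = y6 XOR R = 0 XOR 1 = 1
y10 = NOT P = NOT 1 = 0
y12 = y8 AND y1 = 1 AND 0 = 0
y13 = y8 XOR y12 = 1 XOR 0 = 1
y14 = NOT R = NOT 1 = 0
y15 = y13 NOR y14 = 1 NOR 0 = 0

y1 = 0; y7 = 0; y10 = 0; y15 = 0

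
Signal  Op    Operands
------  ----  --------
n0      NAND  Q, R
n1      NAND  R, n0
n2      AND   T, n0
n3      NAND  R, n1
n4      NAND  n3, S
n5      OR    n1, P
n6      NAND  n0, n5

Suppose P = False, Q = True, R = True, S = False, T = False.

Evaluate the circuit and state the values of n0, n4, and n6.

n0 = False  n4 = True  n6 = True

n0 = Q NAND R = True NAND True = False
n1 = R NAND n0 = True NAND False = True
n3 = R NAND n1 = True NAND True = False
n4 = n3 NAND S = False NAND False = True
n5 = n1 OR P = True OR False = True
n6 = n0 NAND n5 = False NAND True = True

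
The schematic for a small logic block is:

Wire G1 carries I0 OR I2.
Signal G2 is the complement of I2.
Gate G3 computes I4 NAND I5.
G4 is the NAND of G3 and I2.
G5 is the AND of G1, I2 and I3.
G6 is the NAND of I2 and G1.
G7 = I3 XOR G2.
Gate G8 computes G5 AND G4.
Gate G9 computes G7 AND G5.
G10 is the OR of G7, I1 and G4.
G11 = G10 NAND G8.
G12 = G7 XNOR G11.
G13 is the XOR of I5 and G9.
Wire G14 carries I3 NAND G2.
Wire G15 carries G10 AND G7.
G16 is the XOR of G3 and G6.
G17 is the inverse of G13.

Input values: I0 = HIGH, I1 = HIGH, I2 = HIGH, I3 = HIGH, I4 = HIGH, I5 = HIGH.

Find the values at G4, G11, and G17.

G4 = HIGH, G11 = LOW, G17 = HIGH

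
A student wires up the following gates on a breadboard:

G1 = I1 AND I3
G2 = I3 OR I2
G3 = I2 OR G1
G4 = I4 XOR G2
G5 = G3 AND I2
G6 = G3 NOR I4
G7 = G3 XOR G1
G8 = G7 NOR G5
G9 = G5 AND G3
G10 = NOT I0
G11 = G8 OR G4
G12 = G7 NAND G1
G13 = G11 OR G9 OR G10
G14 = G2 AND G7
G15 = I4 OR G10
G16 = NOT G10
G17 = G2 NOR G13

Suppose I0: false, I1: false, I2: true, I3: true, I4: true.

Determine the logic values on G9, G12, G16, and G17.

G1 = I1 AND I3 = false AND true = false
G2 = I3 OR I2 = true OR true = true
G3 = I2 OR G1 = true OR false = true
G4 = I4 XOR G2 = true XOR true = false
G5 = G3 AND I2 = true AND true = true
G7 = G3 XOR G1 = true XOR false = true
G8 = G7 NOR G5 = true NOR true = false
G9 = G5 AND G3 = true AND true = true
G10 = NOT I0 = NOT false = true
G11 = G8 OR G4 = false OR false = false
G12 = G7 NAND G1 = true NAND false = true
G13 = G11 OR G9 OR G10 = false OR true OR true = true
G16 = NOT G10 = NOT true = false
G17 = G2 NOR G13 = true NOR true = false

G9 = true, G12 = true, G16 = false, G17 = false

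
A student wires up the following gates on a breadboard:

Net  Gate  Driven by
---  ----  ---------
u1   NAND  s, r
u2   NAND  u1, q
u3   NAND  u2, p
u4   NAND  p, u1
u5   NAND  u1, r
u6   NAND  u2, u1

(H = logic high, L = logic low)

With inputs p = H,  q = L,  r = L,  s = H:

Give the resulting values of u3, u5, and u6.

u1 = s NAND r = H NAND L = H
u2 = u1 NAND q = H NAND L = H
u3 = u2 NAND p = H NAND H = L
u5 = u1 NAND r = H NAND L = H
u6 = u2 NAND u1 = H NAND H = L

u3 = L, u5 = H, u6 = L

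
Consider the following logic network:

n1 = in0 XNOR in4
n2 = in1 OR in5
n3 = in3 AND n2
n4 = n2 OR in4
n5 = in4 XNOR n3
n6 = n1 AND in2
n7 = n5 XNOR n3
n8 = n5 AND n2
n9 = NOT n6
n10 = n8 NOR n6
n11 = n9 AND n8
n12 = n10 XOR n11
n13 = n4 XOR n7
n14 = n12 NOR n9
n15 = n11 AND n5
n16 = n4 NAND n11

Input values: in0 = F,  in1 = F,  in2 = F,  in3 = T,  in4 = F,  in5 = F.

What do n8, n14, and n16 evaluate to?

n8 = F, n14 = F, n16 = T

n1 = in0 XNOR in4 = F XNOR F = T
n2 = in1 OR in5 = F OR F = F
n3 = in3 AND n2 = T AND F = F
n4 = n2 OR in4 = F OR F = F
n5 = in4 XNOR n3 = F XNOR F = T
n6 = n1 AND in2 = T AND F = F
n8 = n5 AND n2 = T AND F = F
n9 = NOT n6 = NOT F = T
n10 = n8 NOR n6 = F NOR F = T
n11 = n9 AND n8 = T AND F = F
n12 = n10 XOR n11 = T XOR F = T
n14 = n12 NOR n9 = T NOR T = F
n16 = n4 NAND n11 = F NAND F = T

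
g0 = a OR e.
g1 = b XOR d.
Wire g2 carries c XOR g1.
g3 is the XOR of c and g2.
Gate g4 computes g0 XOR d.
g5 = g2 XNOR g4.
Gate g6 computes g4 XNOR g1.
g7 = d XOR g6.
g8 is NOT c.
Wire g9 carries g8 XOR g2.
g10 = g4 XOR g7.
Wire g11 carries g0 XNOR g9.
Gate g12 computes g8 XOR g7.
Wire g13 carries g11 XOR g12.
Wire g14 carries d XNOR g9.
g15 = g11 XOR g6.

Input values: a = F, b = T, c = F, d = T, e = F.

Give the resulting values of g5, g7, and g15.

g5 = F, g7 = T, g15 = F

g0 = a OR e = F OR F = F
g1 = b XOR d = T XOR T = F
g2 = c XOR g1 = F XOR F = F
g4 = g0 XOR d = F XOR T = T
g5 = g2 XNOR g4 = F XNOR T = F
g6 = g4 XNOR g1 = T XNOR F = F
g7 = d XOR g6 = T XOR F = T
g8 = NOT c = NOT F = T
g9 = g8 XOR g2 = T XOR F = T
g11 = g0 XNOR g9 = F XNOR T = F
g15 = g11 XOR g6 = F XOR F = F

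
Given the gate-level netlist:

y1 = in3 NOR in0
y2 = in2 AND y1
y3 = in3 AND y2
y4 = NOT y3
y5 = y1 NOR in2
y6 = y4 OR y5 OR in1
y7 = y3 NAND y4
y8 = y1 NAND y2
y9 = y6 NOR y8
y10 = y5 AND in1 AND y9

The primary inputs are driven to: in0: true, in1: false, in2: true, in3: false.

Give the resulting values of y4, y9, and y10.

y4 = true, y9 = false, y10 = false

y1 = in3 NOR in0 = false NOR true = false
y2 = in2 AND y1 = true AND false = false
y3 = in3 AND y2 = false AND false = false
y4 = NOT y3 = NOT false = true
y5 = y1 NOR in2 = false NOR true = false
y6 = y4 OR y5 OR in1 = true OR false OR false = true
y8 = y1 NAND y2 = false NAND false = true
y9 = y6 NOR y8 = true NOR true = false
y10 = y5 AND in1 AND y9 = false AND false AND false = false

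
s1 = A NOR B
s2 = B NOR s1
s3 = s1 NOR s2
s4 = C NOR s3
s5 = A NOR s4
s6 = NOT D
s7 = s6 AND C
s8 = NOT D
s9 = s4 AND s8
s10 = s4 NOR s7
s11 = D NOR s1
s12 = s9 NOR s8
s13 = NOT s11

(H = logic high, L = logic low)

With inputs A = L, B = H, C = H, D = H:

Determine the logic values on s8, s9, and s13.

s8 = L  s9 = L  s13 = H

s1 = A NOR B = L NOR H = L
s2 = B NOR s1 = H NOR L = L
s3 = s1 NOR s2 = L NOR L = H
s4 = C NOR s3 = H NOR H = L
s8 = NOT D = NOT H = L
s9 = s4 AND s8 = L AND L = L
s11 = D NOR s1 = H NOR L = L
s13 = NOT s11 = NOT L = H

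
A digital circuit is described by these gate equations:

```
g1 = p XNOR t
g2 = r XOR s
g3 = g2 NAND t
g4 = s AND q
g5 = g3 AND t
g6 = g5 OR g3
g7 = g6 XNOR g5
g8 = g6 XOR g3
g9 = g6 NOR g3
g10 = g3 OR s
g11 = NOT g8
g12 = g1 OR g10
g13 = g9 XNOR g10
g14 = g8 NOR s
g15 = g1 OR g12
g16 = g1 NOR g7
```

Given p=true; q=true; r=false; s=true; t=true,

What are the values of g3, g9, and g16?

g1 = p XNOR t = true XNOR true = true
g2 = r XOR s = false XOR true = true
g3 = g2 NAND t = true NAND true = false
g5 = g3 AND t = false AND true = false
g6 = g5 OR g3 = false OR false = false
g7 = g6 XNOR g5 = false XNOR false = true
g9 = g6 NOR g3 = false NOR false = true
g16 = g1 NOR g7 = true NOR true = false

g3 = false, g9 = true, g16 = false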